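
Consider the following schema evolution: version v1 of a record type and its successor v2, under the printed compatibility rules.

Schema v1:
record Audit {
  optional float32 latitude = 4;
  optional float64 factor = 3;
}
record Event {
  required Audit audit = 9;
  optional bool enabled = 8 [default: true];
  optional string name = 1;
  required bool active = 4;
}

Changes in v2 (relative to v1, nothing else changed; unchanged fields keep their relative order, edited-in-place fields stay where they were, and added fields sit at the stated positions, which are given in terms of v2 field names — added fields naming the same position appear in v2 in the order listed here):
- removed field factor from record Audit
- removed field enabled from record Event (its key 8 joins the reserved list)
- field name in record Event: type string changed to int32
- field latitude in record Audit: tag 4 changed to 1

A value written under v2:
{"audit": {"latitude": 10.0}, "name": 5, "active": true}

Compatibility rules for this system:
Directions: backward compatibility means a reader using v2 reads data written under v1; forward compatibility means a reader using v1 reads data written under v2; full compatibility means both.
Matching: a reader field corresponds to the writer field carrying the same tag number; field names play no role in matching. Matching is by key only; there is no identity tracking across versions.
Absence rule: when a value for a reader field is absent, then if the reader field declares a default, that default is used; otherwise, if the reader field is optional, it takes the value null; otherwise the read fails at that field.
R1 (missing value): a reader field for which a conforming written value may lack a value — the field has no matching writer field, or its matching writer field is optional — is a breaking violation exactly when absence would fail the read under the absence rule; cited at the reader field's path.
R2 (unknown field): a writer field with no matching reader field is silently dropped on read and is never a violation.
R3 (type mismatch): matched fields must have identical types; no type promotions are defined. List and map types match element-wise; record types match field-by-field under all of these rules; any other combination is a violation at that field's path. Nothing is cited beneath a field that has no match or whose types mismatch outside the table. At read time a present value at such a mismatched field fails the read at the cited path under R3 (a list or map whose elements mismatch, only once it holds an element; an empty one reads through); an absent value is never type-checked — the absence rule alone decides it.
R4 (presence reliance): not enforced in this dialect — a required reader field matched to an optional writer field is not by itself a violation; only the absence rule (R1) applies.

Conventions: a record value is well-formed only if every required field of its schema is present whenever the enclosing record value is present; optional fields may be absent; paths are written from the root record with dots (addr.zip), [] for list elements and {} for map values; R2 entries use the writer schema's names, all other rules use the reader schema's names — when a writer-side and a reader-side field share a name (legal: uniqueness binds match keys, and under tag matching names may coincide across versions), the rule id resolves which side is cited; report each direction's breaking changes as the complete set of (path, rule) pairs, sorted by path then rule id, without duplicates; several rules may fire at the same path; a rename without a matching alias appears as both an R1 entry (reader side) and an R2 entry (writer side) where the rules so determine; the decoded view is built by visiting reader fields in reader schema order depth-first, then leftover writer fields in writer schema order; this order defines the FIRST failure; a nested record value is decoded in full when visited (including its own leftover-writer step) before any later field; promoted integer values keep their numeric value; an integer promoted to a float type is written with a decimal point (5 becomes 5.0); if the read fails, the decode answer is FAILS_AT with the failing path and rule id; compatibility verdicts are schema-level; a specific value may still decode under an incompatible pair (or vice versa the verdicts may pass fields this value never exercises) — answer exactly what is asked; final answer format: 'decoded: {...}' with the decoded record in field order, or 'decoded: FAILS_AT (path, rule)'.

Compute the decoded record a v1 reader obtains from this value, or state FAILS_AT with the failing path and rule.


each type pair in Event: writer, then reader
migrating the Event value to v1:
  audit.latitude := null (absent, optional -> null)
  audit.factor := null (absent, optional -> null)
  writer audit.latitude: unknown -> dropped
  enabled := true (absent -> default)
  read fails at name under R3
  => FAILS_AT (name, R3)
diffs on Event not affecting the asked answer:
  removed field factor from record Audit -> inert under this dialect — no rule fires on Event and the result does not move
  removed field enabled from record Event (its key 8 joins the reserved list) -> inert under this dialect — no rule fires on Event and the result does not move
  field latitude in record Audit: tag 4 changed to 1 -> inert under this dialect — no rule fires on Event and the result does not move

decoded: FAILS_AT (name, R3)


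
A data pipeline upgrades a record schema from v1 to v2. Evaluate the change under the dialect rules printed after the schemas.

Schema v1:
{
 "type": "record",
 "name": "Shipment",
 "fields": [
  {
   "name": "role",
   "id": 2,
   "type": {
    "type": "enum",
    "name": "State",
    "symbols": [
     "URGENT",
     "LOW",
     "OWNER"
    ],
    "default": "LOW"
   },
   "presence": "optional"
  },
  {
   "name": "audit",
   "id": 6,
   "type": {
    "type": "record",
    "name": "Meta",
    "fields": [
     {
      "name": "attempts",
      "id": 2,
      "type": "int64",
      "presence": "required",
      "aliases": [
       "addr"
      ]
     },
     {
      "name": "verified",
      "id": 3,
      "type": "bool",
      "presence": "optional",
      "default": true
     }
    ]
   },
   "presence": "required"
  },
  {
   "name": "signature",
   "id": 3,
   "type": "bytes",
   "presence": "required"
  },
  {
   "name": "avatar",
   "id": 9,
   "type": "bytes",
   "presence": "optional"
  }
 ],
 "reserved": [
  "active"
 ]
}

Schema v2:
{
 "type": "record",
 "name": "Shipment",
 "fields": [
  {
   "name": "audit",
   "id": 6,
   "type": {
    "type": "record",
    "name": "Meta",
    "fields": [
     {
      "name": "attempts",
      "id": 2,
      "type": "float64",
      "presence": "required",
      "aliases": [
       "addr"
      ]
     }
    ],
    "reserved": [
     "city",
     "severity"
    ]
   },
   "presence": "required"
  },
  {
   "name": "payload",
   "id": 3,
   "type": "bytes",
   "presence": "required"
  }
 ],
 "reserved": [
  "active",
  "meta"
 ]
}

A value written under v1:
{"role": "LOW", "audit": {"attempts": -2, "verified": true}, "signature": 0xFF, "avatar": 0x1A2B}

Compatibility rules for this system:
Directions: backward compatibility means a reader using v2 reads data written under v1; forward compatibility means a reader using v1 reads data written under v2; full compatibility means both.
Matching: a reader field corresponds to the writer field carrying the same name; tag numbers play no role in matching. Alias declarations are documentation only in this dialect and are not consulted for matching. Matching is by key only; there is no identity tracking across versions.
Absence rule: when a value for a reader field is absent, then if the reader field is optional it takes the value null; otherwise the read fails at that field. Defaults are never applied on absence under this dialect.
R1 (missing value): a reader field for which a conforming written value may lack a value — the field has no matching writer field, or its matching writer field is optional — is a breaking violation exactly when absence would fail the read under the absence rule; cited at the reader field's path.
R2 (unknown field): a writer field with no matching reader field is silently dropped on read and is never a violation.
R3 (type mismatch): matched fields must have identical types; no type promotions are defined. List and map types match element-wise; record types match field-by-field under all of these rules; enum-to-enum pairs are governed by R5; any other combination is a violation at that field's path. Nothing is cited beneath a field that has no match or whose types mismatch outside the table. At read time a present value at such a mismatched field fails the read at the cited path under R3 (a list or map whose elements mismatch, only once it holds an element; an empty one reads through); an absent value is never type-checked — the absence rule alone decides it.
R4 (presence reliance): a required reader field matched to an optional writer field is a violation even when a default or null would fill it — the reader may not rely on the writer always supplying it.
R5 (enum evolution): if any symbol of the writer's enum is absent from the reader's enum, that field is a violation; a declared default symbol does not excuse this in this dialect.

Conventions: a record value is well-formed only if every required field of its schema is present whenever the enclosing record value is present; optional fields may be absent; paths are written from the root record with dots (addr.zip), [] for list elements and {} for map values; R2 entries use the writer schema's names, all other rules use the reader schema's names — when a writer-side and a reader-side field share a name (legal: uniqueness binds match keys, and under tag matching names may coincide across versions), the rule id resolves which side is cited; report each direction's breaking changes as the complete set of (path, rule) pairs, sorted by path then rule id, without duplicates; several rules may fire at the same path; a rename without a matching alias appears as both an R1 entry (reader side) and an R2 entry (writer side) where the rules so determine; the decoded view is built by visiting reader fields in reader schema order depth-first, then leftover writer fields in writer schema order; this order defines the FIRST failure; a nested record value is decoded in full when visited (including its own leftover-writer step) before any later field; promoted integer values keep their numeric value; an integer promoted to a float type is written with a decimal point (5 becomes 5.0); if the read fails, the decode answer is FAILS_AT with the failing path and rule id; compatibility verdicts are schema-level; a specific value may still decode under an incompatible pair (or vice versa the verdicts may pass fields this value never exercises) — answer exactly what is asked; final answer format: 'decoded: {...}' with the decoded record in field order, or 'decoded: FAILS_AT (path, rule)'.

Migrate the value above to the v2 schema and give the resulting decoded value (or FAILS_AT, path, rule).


decoded: FAILS_AT (audit.attempts, R3)

each type pair in Shipment: writer, then reader
migrating the Shipment value to v2:
  read fails at audit.attempts under R3
  => FAILS_AT (audit.attempts, R3)
ruling out the remaining Shipment differences:
  removed field verified from record Meta -> inert under this dialect — no rule fires on Shipment and the result does not move
  renamed field signature to payload in record Shipment -> a verdict-level change on Shipment — the shown value reads the same
  removed field avatar from record Shipment -> inert under this dialect — no rule fires on Shipment and the result does not move
  removed field role from record Shipment -> inert under this dialect — no rule fires on Shipment and the result does not move


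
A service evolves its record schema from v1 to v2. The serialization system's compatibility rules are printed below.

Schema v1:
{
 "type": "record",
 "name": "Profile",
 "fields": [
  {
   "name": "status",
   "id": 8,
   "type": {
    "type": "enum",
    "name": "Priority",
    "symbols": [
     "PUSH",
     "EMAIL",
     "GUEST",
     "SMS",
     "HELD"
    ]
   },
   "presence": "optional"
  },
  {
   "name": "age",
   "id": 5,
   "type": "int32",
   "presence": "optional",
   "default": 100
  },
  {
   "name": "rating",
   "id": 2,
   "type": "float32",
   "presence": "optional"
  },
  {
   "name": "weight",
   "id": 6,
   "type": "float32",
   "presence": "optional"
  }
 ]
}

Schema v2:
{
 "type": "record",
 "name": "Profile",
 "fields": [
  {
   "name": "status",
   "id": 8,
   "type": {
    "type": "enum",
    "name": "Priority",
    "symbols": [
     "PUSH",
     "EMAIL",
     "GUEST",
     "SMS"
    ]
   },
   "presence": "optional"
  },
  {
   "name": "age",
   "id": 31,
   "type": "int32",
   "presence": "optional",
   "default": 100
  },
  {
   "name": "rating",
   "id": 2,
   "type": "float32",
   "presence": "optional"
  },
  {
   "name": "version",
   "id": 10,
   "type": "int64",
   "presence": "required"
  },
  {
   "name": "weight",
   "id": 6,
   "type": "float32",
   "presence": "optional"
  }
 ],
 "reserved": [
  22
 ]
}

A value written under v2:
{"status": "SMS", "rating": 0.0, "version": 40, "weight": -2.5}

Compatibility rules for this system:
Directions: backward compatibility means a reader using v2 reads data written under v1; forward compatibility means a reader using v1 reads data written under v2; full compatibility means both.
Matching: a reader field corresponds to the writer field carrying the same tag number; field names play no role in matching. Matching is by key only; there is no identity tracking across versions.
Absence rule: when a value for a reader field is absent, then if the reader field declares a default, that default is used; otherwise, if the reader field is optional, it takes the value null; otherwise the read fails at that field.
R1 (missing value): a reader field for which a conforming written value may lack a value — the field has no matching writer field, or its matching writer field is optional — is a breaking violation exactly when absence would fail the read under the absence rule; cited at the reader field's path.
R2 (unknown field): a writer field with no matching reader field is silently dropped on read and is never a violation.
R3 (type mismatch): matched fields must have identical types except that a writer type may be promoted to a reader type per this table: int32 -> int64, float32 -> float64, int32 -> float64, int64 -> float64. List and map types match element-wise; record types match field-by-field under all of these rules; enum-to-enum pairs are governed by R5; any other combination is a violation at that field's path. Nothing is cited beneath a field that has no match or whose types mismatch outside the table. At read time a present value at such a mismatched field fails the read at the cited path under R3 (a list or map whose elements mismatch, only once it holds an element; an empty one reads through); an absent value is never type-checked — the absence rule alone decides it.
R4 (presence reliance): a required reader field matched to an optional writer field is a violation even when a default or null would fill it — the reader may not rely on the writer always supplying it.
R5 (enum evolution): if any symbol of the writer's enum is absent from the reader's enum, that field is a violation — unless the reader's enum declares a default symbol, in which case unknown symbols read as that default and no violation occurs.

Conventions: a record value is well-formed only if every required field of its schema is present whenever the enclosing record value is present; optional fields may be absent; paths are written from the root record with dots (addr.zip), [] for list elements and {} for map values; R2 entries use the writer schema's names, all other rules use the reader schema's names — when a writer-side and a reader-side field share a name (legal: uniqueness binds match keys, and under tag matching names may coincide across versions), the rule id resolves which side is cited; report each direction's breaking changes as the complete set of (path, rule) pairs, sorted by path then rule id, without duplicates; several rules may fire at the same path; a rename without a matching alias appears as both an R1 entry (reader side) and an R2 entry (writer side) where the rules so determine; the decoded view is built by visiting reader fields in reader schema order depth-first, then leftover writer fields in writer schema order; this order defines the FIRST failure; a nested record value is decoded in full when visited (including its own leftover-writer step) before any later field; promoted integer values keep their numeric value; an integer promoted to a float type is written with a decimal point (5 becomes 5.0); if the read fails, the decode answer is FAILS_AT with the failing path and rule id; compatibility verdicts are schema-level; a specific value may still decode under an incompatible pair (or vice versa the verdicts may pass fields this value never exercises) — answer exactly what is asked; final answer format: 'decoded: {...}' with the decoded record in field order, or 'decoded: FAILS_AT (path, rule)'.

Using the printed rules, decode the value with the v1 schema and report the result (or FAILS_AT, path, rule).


each type pair in Profile: writer, then reader
decode walk for Profile under reader schema v1:
  status := "SMS"
  age := 100 (absent -> default)
  rating := 0.0
  weight := -2.5
  writer version: unknown -> dropped
  => decoded: {"status": "SMS", "age": 100, "rating": 0.0, "weight": -2.5}
ruling out the remaining Profile differences:
  enum Priority (field status in record Profile): symbol HELD removed -> changes Profile's schema-level verdicts only — the decode of this value is the same
  added field version to record Profile: required int64, tag 10 (in v2 it sits immediately before weight) -> changes Profile's schema-level verdicts only — the decode of this value is the same
  field age in record Profile: tag 5 changed to 31 -> inert under this dialect — no rule fires on Profile and the result does not move

decoded: {"status": "SMS", "age": 100, "rating": 0.0, "weight": -2.5}


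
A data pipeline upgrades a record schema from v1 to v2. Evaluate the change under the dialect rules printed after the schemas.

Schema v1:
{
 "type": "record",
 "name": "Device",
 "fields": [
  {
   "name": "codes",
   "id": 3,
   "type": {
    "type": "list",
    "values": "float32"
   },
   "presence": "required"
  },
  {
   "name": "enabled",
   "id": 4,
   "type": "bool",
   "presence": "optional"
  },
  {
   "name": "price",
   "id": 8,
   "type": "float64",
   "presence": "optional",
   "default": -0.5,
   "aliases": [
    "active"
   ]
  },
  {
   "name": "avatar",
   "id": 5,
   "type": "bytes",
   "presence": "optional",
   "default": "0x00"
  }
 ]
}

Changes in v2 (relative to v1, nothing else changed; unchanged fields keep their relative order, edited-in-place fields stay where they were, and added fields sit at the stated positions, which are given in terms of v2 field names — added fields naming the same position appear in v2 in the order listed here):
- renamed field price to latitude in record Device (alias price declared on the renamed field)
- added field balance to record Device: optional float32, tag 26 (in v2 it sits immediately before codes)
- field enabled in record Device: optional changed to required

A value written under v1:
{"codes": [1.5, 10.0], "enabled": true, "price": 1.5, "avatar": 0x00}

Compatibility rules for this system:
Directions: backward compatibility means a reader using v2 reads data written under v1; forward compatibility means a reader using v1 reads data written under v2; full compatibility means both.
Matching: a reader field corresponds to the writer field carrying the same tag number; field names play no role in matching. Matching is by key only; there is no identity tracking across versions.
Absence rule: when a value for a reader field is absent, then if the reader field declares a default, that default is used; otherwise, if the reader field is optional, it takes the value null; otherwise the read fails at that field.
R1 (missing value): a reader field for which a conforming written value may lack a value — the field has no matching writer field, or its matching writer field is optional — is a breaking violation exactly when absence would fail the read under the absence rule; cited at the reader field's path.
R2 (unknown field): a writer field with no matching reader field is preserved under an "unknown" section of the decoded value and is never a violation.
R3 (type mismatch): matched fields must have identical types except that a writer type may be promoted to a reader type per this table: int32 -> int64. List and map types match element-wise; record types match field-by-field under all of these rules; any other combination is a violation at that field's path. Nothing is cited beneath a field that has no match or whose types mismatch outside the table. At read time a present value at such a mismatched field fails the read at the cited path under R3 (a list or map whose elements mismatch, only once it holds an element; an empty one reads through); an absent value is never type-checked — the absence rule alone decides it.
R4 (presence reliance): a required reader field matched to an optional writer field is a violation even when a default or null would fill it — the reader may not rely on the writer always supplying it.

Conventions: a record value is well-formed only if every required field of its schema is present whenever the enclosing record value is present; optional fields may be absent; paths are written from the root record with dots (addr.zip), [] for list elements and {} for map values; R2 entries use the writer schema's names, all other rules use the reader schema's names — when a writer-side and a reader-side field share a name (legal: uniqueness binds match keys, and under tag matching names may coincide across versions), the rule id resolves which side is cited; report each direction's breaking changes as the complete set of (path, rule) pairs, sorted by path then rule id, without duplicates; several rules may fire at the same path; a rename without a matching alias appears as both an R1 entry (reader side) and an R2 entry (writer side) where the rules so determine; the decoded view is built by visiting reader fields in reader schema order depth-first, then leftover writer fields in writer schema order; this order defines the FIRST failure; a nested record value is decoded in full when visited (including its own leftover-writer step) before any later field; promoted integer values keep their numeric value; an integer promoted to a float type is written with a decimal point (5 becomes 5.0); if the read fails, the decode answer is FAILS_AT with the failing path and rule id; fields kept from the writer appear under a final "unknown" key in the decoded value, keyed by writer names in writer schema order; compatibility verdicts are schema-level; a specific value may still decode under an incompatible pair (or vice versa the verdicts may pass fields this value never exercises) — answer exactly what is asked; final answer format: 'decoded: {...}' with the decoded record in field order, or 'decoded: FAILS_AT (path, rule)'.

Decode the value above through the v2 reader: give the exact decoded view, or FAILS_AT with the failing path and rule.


each type pair in Device: writer, then reader
decode (reader v2):
  balance := null (not supplied -> null)
  codes := [1.5, 10.0]
  enabled := true
  latitude := 1.5 (from writer price)
  avatar := 0x00
  => decoded: {"balance": null, "codes": [1.5, 10.0], "enabled": true, "latitude": 1.5, "avatar": 0x00}
diffs on Device not affecting the asked answer:
  field enabled in record Device: optional changed to required -> affects the rule determinations only; this particular Device value decodes identically

decoded: {"balance": null, "codes": [1.5, 10.0], "enabled": true, "latitude": 1.5, "avatar": 0x00}


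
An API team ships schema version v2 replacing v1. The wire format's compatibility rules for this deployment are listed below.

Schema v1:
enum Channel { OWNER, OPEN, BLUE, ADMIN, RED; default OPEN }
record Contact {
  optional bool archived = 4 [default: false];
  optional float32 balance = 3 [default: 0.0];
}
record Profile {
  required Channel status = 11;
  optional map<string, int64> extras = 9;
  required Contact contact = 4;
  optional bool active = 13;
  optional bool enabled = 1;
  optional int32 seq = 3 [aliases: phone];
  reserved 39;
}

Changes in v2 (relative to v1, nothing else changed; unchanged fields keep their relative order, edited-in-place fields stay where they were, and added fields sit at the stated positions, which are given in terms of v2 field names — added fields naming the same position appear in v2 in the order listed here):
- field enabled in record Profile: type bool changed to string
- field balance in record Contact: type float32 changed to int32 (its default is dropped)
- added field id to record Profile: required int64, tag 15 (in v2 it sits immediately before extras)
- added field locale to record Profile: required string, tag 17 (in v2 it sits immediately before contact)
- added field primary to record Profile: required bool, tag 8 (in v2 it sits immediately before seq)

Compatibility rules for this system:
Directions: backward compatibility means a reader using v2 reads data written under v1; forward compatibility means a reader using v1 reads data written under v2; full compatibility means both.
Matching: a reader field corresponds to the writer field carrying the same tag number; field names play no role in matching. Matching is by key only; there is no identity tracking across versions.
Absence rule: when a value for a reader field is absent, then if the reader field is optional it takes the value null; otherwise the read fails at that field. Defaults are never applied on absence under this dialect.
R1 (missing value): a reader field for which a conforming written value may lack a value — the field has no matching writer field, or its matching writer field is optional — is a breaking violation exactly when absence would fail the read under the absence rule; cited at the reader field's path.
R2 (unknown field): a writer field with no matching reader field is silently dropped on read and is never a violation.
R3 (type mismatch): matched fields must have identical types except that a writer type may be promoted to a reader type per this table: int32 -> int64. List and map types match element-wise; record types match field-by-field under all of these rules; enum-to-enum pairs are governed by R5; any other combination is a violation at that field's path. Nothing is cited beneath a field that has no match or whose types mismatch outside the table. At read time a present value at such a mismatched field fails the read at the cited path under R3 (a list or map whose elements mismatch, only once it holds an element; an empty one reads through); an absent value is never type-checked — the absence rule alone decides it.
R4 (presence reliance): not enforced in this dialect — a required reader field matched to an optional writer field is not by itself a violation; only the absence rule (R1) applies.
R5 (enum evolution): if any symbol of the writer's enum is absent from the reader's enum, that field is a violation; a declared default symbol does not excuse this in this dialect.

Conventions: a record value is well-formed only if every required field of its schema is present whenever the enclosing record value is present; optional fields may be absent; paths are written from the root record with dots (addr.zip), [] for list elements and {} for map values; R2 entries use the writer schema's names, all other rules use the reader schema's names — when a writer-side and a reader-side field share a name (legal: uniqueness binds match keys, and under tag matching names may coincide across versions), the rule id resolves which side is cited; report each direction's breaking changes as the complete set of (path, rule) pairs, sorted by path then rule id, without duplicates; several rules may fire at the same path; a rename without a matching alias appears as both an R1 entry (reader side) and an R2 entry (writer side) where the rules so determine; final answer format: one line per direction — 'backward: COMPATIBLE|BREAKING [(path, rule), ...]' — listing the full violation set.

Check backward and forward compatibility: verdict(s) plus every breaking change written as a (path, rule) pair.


backward: BREAKING [(contact.balance, R3), (enabled, R3), (id, R1), (locale, R1), (primary, R1)]; forward: BREAKING [(contact.balance, R3), (enabled, R3)]

in Profile below, arrows point writer -> reader
backward analysis of Profile with v2 as reader and v1 as writer:
  status: Channel -> Channel, writer required; from status
  id has no writer counterpart
  extras: map<string, int64> -> map<string, int64>, writer optional; from extras
  locale has no writer counterpart
  contact: Contact -> Contact, writer required; from contact
  active: bool -> bool, writer optional; from active
  enabled: bool -> string, writer optional; from enabled
  primary has no writer counterpart
  seq: int32 -> int32, writer optional; from seq
  contact.archived: bool -> bool, writer optional; from contact.archived
  contact.balance: float32 -> int32, writer optional; from contact.balance
  rule R3 violated at contact.balance
  rule R3 violated at enabled
  rule R1 violated at id
  rule R1 violated at locale
  rule R1 violated at primary
  => backward: BREAKING (5)
forward analysis of Profile with v1 as reader and v2 as writer:
  status: Channel -> Channel, writer required; from status
  extras: map<string, int64> -> map<string, int64>, writer optional; from extras
  contact: Contact -> Contact, writer required; from contact
  active: bool -> bool, writer optional; from active
  enabled: string -> bool, writer optional; from enabled
  seq: int32 -> int32, writer optional; from seq
  writer field id has no reader counterpart
  writer field locale has no reader counterpart
  writer field primary has no reader counterpart
  contact.archived: bool -> bool, writer optional; from contact.archived
  contact.balance: int32 -> float32, writer optional; from contact.balance
  rule R3 violated at contact.balance
  rule R3 violated at enabled
  => forward: BREAKING (2)


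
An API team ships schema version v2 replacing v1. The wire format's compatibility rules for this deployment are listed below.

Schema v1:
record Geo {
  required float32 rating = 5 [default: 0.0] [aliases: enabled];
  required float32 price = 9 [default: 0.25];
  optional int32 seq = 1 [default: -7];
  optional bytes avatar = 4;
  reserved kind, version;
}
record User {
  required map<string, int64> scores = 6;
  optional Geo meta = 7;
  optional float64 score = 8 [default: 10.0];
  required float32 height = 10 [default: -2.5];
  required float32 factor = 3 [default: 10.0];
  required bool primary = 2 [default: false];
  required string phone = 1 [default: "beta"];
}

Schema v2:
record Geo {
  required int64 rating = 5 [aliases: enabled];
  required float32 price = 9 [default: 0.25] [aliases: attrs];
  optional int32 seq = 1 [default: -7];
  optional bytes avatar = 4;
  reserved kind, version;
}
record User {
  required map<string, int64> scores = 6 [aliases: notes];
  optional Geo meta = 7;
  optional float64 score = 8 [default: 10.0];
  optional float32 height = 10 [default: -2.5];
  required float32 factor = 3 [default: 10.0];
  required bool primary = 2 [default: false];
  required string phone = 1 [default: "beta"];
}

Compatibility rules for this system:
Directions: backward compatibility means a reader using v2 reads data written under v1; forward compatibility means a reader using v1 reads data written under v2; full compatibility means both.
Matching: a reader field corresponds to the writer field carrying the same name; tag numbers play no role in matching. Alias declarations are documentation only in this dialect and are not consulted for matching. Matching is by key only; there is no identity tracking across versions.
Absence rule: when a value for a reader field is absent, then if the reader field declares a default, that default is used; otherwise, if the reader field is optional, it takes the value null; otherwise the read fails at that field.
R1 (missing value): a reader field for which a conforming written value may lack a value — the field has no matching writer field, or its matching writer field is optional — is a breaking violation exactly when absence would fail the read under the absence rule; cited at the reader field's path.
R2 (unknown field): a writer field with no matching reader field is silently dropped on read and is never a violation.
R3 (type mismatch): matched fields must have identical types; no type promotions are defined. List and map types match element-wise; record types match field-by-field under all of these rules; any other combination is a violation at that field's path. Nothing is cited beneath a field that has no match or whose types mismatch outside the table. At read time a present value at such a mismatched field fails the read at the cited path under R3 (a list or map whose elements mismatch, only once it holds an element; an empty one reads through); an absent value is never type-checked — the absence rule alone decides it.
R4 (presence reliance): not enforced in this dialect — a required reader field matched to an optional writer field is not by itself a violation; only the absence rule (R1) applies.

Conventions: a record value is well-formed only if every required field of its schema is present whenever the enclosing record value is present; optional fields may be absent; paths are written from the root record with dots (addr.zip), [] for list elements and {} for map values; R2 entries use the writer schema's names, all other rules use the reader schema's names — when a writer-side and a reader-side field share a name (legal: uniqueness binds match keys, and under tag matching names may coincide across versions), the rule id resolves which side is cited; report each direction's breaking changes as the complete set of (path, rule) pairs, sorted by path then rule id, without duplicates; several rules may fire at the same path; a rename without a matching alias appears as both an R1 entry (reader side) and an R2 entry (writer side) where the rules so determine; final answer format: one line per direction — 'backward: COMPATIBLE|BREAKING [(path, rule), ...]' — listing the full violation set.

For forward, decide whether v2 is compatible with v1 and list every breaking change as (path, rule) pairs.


forward: BREAKING [(meta.rating, R3)]

each type pair in User: writer, then reader
forward pass over User, reader schema v1, writer schema v2:
  scores: map<string, int64> -> map<string, int64>, writer required; from scores
  meta: Geo -> Geo, writer optional; from meta
  score: float64 -> float64, writer optional; from score
  height: float32 -> float32, writer optional; from height
  factor: float32 -> float32, writer required; from factor
  primary: bool -> bool, writer required; from primary
  phone: string -> string, writer required; from phone
  meta.rating: int64 -> float32, writer required; from meta.rating
  meta.price: float32 -> float32, writer required; from meta.price
  meta.seq: int32 -> int32, writer optional; from meta.seq
  meta.avatar: bytes -> bytes, writer optional; from meta.avatar
  R3 fires at meta.rating
  forward on User therefore BREAKING (1)
the other User changes do not affect what is asked:
  field height in record User: required changed to optional -> fires no rule on User, leaving the asked answer as it is


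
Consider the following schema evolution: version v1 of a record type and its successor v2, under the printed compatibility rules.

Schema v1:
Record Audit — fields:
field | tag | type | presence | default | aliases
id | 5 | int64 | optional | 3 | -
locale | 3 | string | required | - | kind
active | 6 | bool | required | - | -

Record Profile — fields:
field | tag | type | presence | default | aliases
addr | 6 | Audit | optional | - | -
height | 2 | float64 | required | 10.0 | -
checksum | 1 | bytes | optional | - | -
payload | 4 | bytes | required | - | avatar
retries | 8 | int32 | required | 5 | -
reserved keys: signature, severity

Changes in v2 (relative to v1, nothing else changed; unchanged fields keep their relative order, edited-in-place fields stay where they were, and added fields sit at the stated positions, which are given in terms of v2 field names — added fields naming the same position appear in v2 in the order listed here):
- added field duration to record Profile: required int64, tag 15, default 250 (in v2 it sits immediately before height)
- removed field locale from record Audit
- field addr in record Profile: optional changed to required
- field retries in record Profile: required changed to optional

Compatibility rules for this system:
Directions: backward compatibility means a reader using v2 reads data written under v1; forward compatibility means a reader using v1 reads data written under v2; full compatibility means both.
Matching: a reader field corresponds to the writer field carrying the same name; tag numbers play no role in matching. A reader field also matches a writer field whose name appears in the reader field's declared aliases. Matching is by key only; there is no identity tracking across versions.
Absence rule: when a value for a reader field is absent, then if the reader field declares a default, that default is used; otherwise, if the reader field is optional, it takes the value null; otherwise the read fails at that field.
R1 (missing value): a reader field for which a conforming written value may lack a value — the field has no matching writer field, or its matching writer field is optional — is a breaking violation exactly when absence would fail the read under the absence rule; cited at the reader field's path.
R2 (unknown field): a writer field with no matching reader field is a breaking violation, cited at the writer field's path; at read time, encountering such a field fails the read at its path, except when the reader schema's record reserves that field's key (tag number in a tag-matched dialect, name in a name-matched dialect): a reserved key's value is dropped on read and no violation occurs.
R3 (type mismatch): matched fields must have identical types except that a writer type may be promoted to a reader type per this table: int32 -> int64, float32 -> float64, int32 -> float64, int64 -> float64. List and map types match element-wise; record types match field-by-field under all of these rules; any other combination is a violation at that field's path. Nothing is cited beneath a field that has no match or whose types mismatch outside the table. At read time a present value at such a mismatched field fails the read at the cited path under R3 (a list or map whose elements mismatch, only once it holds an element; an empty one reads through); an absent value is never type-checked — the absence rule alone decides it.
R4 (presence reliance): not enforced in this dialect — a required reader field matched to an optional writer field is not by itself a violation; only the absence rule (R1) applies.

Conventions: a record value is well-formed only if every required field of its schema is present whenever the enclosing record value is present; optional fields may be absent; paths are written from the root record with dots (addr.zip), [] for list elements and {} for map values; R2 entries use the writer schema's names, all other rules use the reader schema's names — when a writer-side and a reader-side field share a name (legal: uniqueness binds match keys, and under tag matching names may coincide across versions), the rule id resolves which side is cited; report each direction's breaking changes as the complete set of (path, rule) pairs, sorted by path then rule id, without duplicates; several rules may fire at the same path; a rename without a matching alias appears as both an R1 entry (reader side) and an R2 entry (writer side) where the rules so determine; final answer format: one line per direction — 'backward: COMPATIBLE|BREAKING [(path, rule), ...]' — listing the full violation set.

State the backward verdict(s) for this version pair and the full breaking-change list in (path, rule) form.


the writer's type comes first in each Profile pair
backward pass over Profile, reader schema v2, writer schema v1:
  addr: Audit -> Audit, writer optional; from addr
  duration: no writer-side match
  height: float64 -> float64, writer required; from height
  checksum: bytes -> bytes, writer optional; from checksum
  payload: bytes -> bytes, writer required; from payload
  retries: int32 -> int32, writer required; from retries
  addr.id: int64 -> int64, writer optional; from addr.id
  addr.active: bool -> bool, writer required; from addr.active
  addr.locale (writer side), unknown to reader
  breaking: (addr, R1)
  breaking: (addr.locale, R2)
  backward on Profile therefore BREAKING (2)
the other Profile changes do not affect what is asked:
  added field duration to record Profile: required int64, tag 15, default 250 (in v2 it sits immediately before height) -> its effect on Profile is confined to the forward direction, not asked
  field retries in record Profile: required changed to optional -> inert for the asked Profile verdict: nothing fires

backward: BREAKING [(addr, R1), (addr.locale, R2)]
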